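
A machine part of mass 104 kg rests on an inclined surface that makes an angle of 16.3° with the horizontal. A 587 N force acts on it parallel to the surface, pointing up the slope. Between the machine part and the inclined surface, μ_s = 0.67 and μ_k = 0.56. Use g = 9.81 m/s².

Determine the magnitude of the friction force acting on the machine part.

f ≈ 301 N (down the incline)

The normal reaction is N = m g cos θ = 979.2 N.
For equilibrium along the incline the friction force must supply f = m g sin θ − P = 286.3 − 587 = -300.7 N (positive meaning up-slope).
The static-friction ceiling is μ_s N = 0.67 × 979.2 = 656.1 N.
Since |-300.7| ≤ 656.1 N, the machine part remains in static equilibrium and friction takes exactly the required value.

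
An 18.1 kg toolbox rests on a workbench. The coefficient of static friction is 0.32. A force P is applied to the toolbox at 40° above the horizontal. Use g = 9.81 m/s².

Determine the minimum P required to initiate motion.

N = m g − P sin α (the pull lifts the toolbox).
At impending slip, P cos α = μ_s N = μ_s (m g − P sin α).
Solving: P (cos α + μ_s sin α) = μ_s m g → P = 0.32×178/(cos 40° + 0.32 sin 40°) = 56.8/0.9717 = 58.5 N.

P ≈ 58.5 N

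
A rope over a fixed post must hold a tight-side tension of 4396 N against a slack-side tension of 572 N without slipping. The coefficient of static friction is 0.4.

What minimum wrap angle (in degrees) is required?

T₂/T₁ = e^{μβ} → β = ln(T₂/T₁)/μ.
β = ln(4396/572)/0.4 = 2.039/0.4 = 5.098 rad.
In degrees: β = 5.098 × 180/π = 292°.

β_min ≈ 292°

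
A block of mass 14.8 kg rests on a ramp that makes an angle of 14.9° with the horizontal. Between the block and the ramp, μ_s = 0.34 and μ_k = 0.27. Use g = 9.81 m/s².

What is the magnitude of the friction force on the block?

f ≈ 37.3 N (up the incline)

Normal force: N = m g cos θ = 14.8 × 9.81 × cos 14.9° = 140.3 N.
For equilibrium along the incline, friction must balance the weight component: f = m g sin θ = 37.33 N up the slope.
Maximum static friction available: μ_s N = 0.34 × 140.3 = 47.7 N.
Since |37.33| ≤ 47.7 N, the block remains in static equilibrium and friction takes exactly the required value.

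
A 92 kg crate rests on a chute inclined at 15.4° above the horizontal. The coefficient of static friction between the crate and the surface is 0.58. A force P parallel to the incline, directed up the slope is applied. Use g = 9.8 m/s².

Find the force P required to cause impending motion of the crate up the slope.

P ≈ 744 N

At impending motion up the slope, friction acts down-slope at its limit: f = μ_s N.
P is parallel to the surface, so N = m g cos θ = 869 N.
Along the incline: P = m g sin θ + μ_s N = 239 + 0.58×869 = 744 N.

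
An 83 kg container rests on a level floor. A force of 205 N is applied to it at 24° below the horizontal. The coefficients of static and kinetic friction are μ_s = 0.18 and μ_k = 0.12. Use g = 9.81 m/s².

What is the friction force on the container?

f ≈ 108 N

N = m g + P sin α = 814.2 + 205×sin 24° = 897.6 N.
For equilibrium, f = P cos α = 205×cos 24° = 187.3 N.
μ_s N = 0.18 × 897.6 = 161.6 N.
The required friction exceeds μ_s N, so the container moves and f = μ_k N = 108 N.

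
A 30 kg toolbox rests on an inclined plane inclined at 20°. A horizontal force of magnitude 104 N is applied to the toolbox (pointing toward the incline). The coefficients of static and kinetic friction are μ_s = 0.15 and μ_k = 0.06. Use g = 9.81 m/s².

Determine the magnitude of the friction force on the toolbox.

f ≈ 2.93 N (up the incline)

The horizontal push has a component P sin θ into the surface, so N = m g cos θ + P sin θ = 276.6 + 35.57 = 312.1 N.
Parallel to the incline: P cos θ − m g sin θ = 97.73 − 100.7 = -2.928 N; the friction needed to balance this is 2.928 N acting up the slope.
The limit of static friction is μ_s N = 46.82 N.
|f_req| = 2.928 ≤ 46.82 N → the toolbox is in equilibrium; friction equals the required value.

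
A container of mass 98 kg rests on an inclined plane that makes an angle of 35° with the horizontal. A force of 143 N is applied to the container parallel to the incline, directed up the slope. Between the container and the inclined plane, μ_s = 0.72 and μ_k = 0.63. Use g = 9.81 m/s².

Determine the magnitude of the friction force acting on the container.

Perpendicular to the surface, N = m g cos θ = 98·9.81·cos 35° = 787.5 N.
The friction needed for equilibrium is m g sin θ − P = 551.4 − 143 = 408.4 N, measured positive up-slope.
Static friction can supply at most μ_s N = 567 N.
Since |408.4| ≤ 567 N, the container remains in static equilibrium and friction takes exactly the required value.

f ≈ 408 N (up the incline)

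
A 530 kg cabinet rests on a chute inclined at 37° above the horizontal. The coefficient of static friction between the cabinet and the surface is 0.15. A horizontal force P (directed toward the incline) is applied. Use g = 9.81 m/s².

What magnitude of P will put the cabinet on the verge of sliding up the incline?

At impending motion up the slope, friction acts down-slope at its limit: f = μ_s N.
Perpendicular to the incline: N = m g cos θ + P sin θ.
Along the incline: P cos θ = m g sin θ + μ_s N = m g sin θ + μ_s (m g cos θ + P sin θ).
Solving, P (cos θ − μ_s sin θ) = m g (sin θ + μ_s cos θ), so P = 530×9.81×(sin 37° + 0.15 cos 37°)/(cos 37° − 0.15 sin 37°) = 5200×0.7216/0.7084 = 5300 N.

P ≈ 5300 N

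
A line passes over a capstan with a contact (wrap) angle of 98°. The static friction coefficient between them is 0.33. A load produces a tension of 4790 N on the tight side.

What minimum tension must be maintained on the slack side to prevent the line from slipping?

T_min ≈ 2720 N

Capstan equation at impending slip: T_tight/T_slack = e^{μβ}.
β = 98° = 1.71 rad; e^{μβ} = e^{0.33×1.71} = 1.758.
T_slack = T_tight / e^{μβ} = 4790 / 1.758 = 2720 N.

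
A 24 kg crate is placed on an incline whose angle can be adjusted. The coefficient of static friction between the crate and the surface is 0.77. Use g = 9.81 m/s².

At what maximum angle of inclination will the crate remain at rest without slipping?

At the slip threshold, m g sin θ = μ_s · m g cos θ, so tan θ = μ_s.
θ_max = arctan(0.77) = 37.6°.

θ_max ≈ 37.6°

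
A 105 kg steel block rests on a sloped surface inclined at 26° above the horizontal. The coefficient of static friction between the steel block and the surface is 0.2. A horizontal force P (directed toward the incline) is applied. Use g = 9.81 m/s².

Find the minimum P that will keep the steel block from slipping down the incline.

The steel block tends to slide down (tan θ > μ_s), so at the point of impending slip friction acts up-slope at its limit: f = μ_s N.
Perpendicular to the incline: N = m g cos θ + P sin θ.
Along the incline: P cos θ + μ_s N = m g sin θ, i.e. P cos θ + μ_s (m g cos θ + P sin θ) = m g sin θ.
Solving, P (cos θ + μ_s sin θ) = m g (sin θ − μ_s cos θ), so P = 1030×0.2586/0.9865 = 270 N.

P_min ≈ 270 N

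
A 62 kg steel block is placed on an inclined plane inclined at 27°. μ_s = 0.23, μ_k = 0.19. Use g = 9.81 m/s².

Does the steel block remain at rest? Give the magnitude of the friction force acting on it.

N = m g cos θ = 542 N.
Down-slope weight component: m g sin θ = 276 N.
μ_s N = 125 N.
276 > 125 N, so it slides; kinetic friction f = μ_k N = 0.19×542 = 103 N.

f ≈ 103 N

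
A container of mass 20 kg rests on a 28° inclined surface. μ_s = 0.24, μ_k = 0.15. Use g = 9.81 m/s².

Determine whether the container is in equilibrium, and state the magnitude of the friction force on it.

N = m g cos θ = 173 N.
Down-slope weight component: m g sin θ = 92.1 N.
μ_s N = 41.6 N.
92.1 > 41.6 N, so it slides; kinetic friction f = μ_k N = 0.15×173 = 26 N.

f ≈ 26 N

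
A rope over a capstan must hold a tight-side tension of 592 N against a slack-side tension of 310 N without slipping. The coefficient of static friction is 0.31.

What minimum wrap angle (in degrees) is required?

T₂/T₁ = e^{μβ} → β = ln(T₂/T₁)/μ.
β = ln(592/310)/0.31 = 0.6469/0.31 = 2.087 rad.
In degrees: β = 2.087 × 180/π = 120°.

β_min ≈ 120°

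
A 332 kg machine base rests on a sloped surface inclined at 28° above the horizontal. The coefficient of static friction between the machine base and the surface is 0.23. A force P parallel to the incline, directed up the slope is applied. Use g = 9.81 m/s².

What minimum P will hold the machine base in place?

The machine base tends to slide down (tan θ > μ_s), so at the point of impending slip friction acts up-slope at its limit: f = μ_s N.
P is parallel to the surface, so N = m g cos θ = 2880 N.
Along the incline: P + μ_s N = m g sin θ, so P = 1530 − 0.23×2880 = 868 N.

P_min ≈ 868 N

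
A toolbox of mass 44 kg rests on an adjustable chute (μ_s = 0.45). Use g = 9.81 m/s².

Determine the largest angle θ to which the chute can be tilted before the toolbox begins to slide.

θ_max ≈ 24.2°

At the slip threshold, m g sin θ = μ_s · m g cos θ, so tan θ = μ_s.
θ_max = arctan(0.45) = 24.2°.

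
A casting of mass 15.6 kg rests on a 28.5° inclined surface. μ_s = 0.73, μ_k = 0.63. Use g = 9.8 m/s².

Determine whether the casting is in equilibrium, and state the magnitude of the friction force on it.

f ≈ 72.9 N

N = m g cos θ = 134 N.
Down-slope weight component: m g sin θ = 72.9 N.
μ_s N = 98.1 N.
72.9 ≤ 98.1 N, so it stays put; friction = 72.9 N.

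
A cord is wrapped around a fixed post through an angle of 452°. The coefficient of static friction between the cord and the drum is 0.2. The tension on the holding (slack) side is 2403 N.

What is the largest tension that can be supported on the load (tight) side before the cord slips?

At impending slip the capstan equation gives T₂/T₁ = e^{μβ} with β in radians.
β = 452° × π/180 = 7.889 rad.
e^{μβ} = e^{0.2×7.889} = 4.844.
T₂ = T₁ · e^{μβ} = 2403 × 4.844 = 11600 N.

T_max ≈ 11600 N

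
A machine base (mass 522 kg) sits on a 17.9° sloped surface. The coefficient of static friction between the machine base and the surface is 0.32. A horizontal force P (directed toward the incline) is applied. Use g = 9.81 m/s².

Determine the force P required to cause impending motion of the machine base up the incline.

P ≈ 3670 N

At impending motion up the slope, friction acts down-slope at its limit: f = μ_s N.
Perpendicular to the incline: N = m g cos θ + P sin θ.
Along the incline: P cos θ = m g sin θ + μ_s N = m g sin θ + μ_s (m g cos θ + P sin θ).
Solving, P (cos θ − μ_s sin θ) = m g (sin θ + μ_s cos θ), so P = 522×9.81×(sin 17.9° + 0.32 cos 17.9°)/(cos 17.9° − 0.32 sin 17.9°) = 5120×0.6119/0.8532 = 3670 N.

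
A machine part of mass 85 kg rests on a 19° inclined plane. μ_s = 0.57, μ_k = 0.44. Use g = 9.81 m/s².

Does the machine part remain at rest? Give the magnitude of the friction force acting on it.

N = m g cos θ = 788 N.
Down-slope weight component: m g sin θ = 271 N.
μ_s N = 449 N.
271 ≤ 449 N, so it stays put; friction = 271 N.

f ≈ 271 N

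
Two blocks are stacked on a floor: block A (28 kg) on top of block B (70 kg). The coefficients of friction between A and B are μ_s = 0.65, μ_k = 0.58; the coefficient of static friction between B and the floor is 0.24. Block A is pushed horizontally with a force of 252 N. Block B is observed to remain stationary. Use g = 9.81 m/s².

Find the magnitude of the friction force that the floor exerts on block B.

Normal force at the A–B interface: N₁ = m_A g = 274.7 N.
Maximum static friction on A from B: μ_s N₁ = 0.65×274.7 = 178.5 N.
P = 252 N exceeds that limit, so A slips over B and the interface friction becomes kinetic: f₁ = μ_k N₁ = 0.58×274.7 = 159 N.
B experiences an equal 159 N forward from A (third law). B is in equilibrium, so the floor supplies f₂ = 159 N of static friction (limit μ_s(m_A+m_B)g = 230.7 N, not exceeded).

f ≈ 159 N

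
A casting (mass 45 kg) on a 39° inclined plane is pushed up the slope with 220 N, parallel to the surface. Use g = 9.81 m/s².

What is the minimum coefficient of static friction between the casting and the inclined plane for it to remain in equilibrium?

N = m g cos θ = 343.1 N.
Friction must make up the shortfall along the incline: f = m g sin θ − P = 277.8 − 220 = 57.81 N.
At the threshold f = μ_s N, so μ_s,min = 57.81/343.1 = 0.169.

μ_s,min ≈ 0.169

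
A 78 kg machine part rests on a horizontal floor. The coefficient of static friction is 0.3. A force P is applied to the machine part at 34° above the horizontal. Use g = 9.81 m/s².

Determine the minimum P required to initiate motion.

N = m g − P sin α (the pull lifts the machine part).
At impending slip, P cos α = μ_s N = μ_s (m g − P sin α).
Solving: P (cos α + μ_s sin α) = μ_s m g → P = 0.3×765/(cos 34° + 0.3 sin 34°) = 230/0.9968 = 230 N.

P ≈ 230 N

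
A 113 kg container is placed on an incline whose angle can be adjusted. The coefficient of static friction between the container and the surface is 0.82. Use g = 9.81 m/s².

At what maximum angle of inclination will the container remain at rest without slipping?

At the slip threshold, m g sin θ = μ_s · m g cos θ, so tan θ = μ_s.
θ_max = arctan(0.82) = 39.4°.

θ_max ≈ 39.4°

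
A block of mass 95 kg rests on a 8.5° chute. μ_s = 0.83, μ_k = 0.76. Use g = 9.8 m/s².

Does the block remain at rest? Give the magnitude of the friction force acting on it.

f ≈ 138 N

N = m g cos θ = 921 N.
Down-slope weight component: m g sin θ = 138 N.
μ_s N = 764 N.
138 ≤ 764 N, so it stays put; friction = 138 N.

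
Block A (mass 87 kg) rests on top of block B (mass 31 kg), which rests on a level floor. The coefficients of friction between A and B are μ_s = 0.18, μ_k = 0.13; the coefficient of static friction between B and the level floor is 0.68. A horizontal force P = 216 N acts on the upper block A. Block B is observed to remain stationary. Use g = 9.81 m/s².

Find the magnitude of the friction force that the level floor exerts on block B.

f ≈ 111 N

Normal force at the A–B interface: N₁ = m_A g = 853.5 N.
Maximum static friction on A from B: μ_s N₁ = 0.18×853.5 = 153.6 N.
Since P = 216 N > 153.6 N, A slides on B; the A–B friction is kinetic: f₁ = μ_k N₁ = 0.13×853.5 = 111 N.
By Newton's third law B feels 111 N forward from A. With B stationary, the floor's static friction on B balances it: f₂ = 111 N (well within μ_s(m_A+m_B)g = 787.2 N).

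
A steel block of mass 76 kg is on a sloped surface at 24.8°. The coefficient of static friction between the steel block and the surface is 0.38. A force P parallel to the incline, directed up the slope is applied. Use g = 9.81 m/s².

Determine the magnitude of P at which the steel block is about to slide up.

At impending motion up the slope, friction acts down-slope at its limit: f = μ_s N.
P is parallel to the surface, so N = m g cos θ = 677 N.
Along the incline: P = m g sin θ + μ_s N = 313 + 0.38×677 = 570 N.

P ≈ 570 N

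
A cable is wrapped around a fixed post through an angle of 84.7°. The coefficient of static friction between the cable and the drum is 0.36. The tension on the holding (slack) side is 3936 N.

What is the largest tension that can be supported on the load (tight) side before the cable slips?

T_max ≈ 6700 N

At impending slip the capstan equation gives T₂/T₁ = e^{μβ} with β in radians.
β = 84.7° × π/180 = 1.478 rad.
e^{μβ} = e^{0.36×1.478} = 1.703.
T₂ = T₁ · e^{μβ} = 3936 × 1.703 = 6700 N.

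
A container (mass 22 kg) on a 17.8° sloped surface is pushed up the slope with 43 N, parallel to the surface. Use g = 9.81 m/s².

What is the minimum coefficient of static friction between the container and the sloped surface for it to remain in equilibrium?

μ_s,min ≈ 0.112

N = m g cos θ = 205.5 N.
Friction must make up the shortfall along the incline: f = m g sin θ − P = 65.98 − 43 = 22.98 N.
At the threshold f = μ_s N, so μ_s,min = 22.98/205.5 = 0.112.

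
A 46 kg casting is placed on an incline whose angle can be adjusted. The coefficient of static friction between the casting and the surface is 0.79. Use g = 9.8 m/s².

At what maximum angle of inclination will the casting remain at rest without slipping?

At the slip threshold, m g sin θ = μ_s · m g cos θ, so tan θ = μ_s.
θ_max = arctan(0.79) = 38.3°.

θ_max ≈ 38.3°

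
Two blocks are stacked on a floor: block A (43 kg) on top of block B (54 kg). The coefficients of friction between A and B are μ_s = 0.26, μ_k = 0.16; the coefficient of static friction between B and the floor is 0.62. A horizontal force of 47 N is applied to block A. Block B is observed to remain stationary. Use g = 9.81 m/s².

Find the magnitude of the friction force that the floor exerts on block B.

The normal force B exerts on A is simply A's weight, N₁ = 421.8 N.
So the A–B interface can sustain at most μ_s N₁ = 109.7 N of static friction.
Since P = 47 N ≤ 109.7 N, A does not slip on B; friction on A equals P = 47 N.
By Newton's third law B feels 47 N forward from A. With B stationary, the floor's static friction on B balances it: f₂ = 47 N (well within μ_s(m_A+m_B)g = 590 N).

f ≈ 47 N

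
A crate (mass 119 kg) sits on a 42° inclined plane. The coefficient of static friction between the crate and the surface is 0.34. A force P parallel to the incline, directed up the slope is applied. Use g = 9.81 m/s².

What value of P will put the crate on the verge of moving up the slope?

P ≈ 1080 N

At impending motion up the slope, friction acts down-slope at its limit: f = μ_s N.
P is parallel to the surface, so N = m g cos θ = 868 N.
Along the incline: P = m g sin θ + μ_s N = 781 + 0.34×868 = 1080 N.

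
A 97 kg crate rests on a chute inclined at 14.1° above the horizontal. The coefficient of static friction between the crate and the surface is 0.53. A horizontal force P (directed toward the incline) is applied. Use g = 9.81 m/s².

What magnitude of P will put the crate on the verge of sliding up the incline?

P ≈ 858 N

At impending motion up the slope, friction acts down-slope at its limit: f = μ_s N.
Perpendicular to the incline: N = m g cos θ + P sin θ.
Along the incline: P cos θ = m g sin θ + μ_s N = m g sin θ + μ_s (m g cos θ + P sin θ).
Solving, P (cos θ − μ_s sin θ) = m g (sin θ + μ_s cos θ), so P = 97×9.81×(sin 14.1° + 0.53 cos 14.1°)/(cos 14.1° − 0.53 sin 14.1°) = 952×0.7576/0.8408 = 858 N.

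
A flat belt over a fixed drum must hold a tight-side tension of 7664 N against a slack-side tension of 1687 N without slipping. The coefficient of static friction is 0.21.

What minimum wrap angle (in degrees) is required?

β_min ≈ 413°

T₂/T₁ = e^{μβ} → β = ln(T₂/T₁)/μ.
β = ln(7664/1687)/0.21 = 1.514/0.21 = 7.208 rad.
In degrees: β = 7.208 × 180/π = 413°.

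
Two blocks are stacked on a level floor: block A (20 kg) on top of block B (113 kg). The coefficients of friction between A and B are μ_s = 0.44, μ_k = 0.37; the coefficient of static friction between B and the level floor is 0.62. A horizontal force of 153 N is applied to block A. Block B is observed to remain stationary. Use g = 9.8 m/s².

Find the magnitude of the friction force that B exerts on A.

Between the blocks, N₁ = m_A g = 196 N.
Maximum static friction on A from B: μ_s N₁ = 0.44×196 = 86.24 N.
Since P = 153 N > 86.24 N, A slides on B; the A–B friction is kinetic: f₁ = μ_k N₁ = 0.37×196 = 72.5 N.
B experiences an equal 72.5 N forward from A (third law). B is in equilibrium, so the floor supplies f₂ = 72.5 N of static friction (limit μ_s(m_A+m_B)g = 808.1 N, not exceeded).

f ≈ 72.5 N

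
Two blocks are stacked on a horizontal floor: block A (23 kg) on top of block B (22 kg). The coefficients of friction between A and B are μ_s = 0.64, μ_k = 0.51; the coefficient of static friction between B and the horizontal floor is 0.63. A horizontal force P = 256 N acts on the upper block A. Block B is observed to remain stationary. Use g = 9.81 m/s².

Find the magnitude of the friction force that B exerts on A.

f ≈ 115 N

The normal force B exerts on A is simply A's weight, N₁ = 225.6 N.
So the A–B interface can sustain at most μ_s N₁ = 144.4 N of static friction.
Since P = 256 N > 144.4 N, A slides on B; the A–B friction is kinetic: f₁ = μ_k N₁ = 0.51×225.6 = 115 N.
B experiences an equal 115 N forward from A (third law). B is in equilibrium, so the floor supplies f₂ = 115 N of static friction (limit μ_s(m_A+m_B)g = 278.1 N, not exceeded).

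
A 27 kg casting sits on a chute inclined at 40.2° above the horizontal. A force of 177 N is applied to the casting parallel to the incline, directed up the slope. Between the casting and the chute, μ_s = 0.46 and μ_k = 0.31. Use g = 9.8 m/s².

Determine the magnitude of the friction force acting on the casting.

The normal reaction is N = m g cos θ = 202.1 N.
Parallel to the incline, ΣF = 0 gives f = m g sin θ − P = 170.8 − 177 = -6.212 N (up-slope positive).
Maximum static friction available: μ_s N = 0.46 × 202.1 = 92.97 N.
Since |-6.212| ≤ 92.97 N, static friction is sufficient; f equals the required value, not μ_s N.

f ≈ 6.21 N (down the incline)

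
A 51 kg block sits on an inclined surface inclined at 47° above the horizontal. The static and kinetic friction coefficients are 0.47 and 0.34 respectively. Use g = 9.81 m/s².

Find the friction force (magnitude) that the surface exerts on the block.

The normal reaction is N = m g cos θ = 341.2 N.
Along the slope the weight component is m g sin θ = 365.9 N; friction must supply exactly this, acting up-slope.
Static friction can supply at most μ_s N = 160.4 N.
|365.9| exceeds 160.4 N, so the block slips down-slope; friction is kinetic, f = μ_k N = 0.34×341.2 = 116 N.

f ≈ 116 N (up the incline)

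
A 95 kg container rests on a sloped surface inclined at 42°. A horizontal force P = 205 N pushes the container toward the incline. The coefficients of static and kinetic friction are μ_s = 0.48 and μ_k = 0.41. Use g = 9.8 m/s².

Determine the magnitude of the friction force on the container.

f ≈ 340 N (up the incline)

Resolve perpendicular to the incline: N = m g cos θ + P sin θ = 95×9.8×cos 42° + 205×sin 42° = 829 N.
Parallel to the incline: P cos θ − m g sin θ = 152.3 − 623 = -470.6 N; the friction needed to balance this is 470.6 N acting up the slope.
Maximum static friction: μ_s N = 0.48 × 829 = 397.9 N.
|f_req| = 470.6 > 397.9 N → the container slides down the incline; f = μ_k N = 0.41 × 829 = 340 N.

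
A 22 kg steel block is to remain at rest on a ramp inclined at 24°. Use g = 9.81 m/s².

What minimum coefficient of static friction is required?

μ_s,min ≈ 0.445

At the slip threshold m g sin θ = μ_s m g cos θ, so μ_s,min = tan θ.
μ_s,min = tan 24° = 0.445.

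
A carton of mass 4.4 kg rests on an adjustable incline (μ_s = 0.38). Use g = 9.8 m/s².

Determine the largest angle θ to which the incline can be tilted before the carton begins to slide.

θ_max ≈ 20.8°

At the slip threshold, m g sin θ = μ_s · m g cos θ, so tan θ = μ_s.
θ_max = arctan(0.38) = 20.8°.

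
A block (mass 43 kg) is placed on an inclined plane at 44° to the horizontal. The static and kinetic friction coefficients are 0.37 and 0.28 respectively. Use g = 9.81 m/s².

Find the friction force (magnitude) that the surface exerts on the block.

f ≈ 85 N (up the incline)

Perpendicular to the surface, N = m g cos θ = 43·9.81·cos 44° = 303.4 N.
Along the slope the weight component is m g sin θ = 293 N; friction must supply exactly this, acting up-slope.
Static friction can supply at most μ_s N = 112.3 N.
Since |293| > 112.3 N, static friction cannot hold it; the block slides down the incline and kinetic friction applies: f = μ_k N = 0.28 × 303.4 = 85 N.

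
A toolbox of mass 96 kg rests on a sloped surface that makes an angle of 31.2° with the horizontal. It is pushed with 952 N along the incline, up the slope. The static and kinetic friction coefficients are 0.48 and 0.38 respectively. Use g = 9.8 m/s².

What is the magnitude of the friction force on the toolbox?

f ≈ 306 N (down the incline)

Normal force: N = m g cos θ = 96 × 9.8 × cos 31.2° = 804.7 N.
The friction needed for equilibrium is m g sin θ − P = 487.4 − 952 = -464.6 N, measured positive up-slope.
The static-friction ceiling is μ_s N = 0.48 × 804.7 = 386.3 N.
|-464.6| exceeds 386.3 N, so the toolbox slips up-slope; friction is kinetic, f = μ_k N = 0.38×804.7 = 306 N.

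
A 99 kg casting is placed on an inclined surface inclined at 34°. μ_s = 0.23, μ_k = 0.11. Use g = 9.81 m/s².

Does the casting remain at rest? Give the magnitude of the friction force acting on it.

N = m g cos θ = 805 N.
Down-slope weight component: m g sin θ = 543 N.
μ_s N = 185 N.
543 > 185 N, so it slides; kinetic friction f = μ_k N = 0.11×805 = 88.6 N.

f ≈ 88.6 N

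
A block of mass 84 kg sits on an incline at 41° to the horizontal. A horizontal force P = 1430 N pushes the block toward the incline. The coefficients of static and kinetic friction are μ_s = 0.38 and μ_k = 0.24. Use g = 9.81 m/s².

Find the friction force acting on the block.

f ≈ 539 N (down the incline)

The horizontal push has a component P sin θ into the surface, so N = m g cos θ + P sin θ = 621.9 + 938.2 = 1560 N.
Along the incline, the net driving force (taking up-slope positive) is P cos θ − m g sin θ = 1079 − 540.6 = 538.6 N, so equilibrium requires friction f = -538.6 N (down-slope).
Maximum static friction: μ_s N = 0.38 × 1560 = 592.8 N.
|f_req| = 538.6 ≤ 592.8 N → the block is in equilibrium; friction equals the required value.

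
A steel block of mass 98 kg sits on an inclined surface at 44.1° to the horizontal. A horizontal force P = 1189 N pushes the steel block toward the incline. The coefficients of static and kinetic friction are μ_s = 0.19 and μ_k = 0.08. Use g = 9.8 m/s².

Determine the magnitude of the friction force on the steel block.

f ≈ 185 N (down the incline)

Normal direction: N = m g cos θ + P sin θ = 1517 N.
Along the incline, the net driving force (taking up-slope positive) is P cos θ − m g sin θ = 853.9 − 668.4 = 185.5 N, so equilibrium requires friction f = -185.5 N (down-slope).
Maximum static friction: μ_s N = 0.19 × 1517 = 288.3 N.
|f_req| = 185.5 ≤ 288.3 N → the steel block is in equilibrium; friction equals the required value.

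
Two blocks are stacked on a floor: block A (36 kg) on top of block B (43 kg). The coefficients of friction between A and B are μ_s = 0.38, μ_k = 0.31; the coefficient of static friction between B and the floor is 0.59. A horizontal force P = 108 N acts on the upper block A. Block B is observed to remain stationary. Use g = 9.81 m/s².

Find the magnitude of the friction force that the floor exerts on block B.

The normal force B exerts on A is simply A's weight, N₁ = 353.2 N.
Maximum static friction on A from B: μ_s N₁ = 0.38×353.2 = 134.2 N.
Since P = 108 N ≤ 134.2 N, A does not slip on B; friction on A equals P = 108 N.
B experiences an equal 108 N forward from A (third law). B is in equilibrium, so the floor supplies f₂ = 108 N of static friction (limit μ_s(m_A+m_B)g = 457.2 N, not exceeded).

f ≈ 108 N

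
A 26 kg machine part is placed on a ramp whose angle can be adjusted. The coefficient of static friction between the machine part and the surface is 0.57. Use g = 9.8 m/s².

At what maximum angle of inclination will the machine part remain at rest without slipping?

At the slip threshold, m g sin θ = μ_s · m g cos θ, so tan θ = μ_s.
θ_max = arctan(0.57) = 29.7°.

θ_max ≈ 29.7°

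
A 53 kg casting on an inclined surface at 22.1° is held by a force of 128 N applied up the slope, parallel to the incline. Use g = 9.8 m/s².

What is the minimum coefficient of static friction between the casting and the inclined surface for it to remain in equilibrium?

μ_s,min ≈ 0.14

N = m g cos θ = 481.2 N.
Friction must make up the shortfall along the incline: f = m g sin θ − P = 195.4 − 128 = 67.41 N.
At the threshold f = μ_s N, so μ_s,min = 67.41/481.2 = 0.14.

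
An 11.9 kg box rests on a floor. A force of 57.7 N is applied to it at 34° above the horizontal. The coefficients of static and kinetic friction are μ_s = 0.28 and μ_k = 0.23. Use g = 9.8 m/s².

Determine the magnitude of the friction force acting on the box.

f ≈ 19.4 N

Vertical equilibrium gives N = m g − P sin α = 84.35 N.
Horizontally, friction must balance P cos α = 47.84 N.
The static-friction limit is μ_s N = 23.62 N.
The required friction exceeds μ_s N, so the box moves and f = μ_k N = 19.4 N.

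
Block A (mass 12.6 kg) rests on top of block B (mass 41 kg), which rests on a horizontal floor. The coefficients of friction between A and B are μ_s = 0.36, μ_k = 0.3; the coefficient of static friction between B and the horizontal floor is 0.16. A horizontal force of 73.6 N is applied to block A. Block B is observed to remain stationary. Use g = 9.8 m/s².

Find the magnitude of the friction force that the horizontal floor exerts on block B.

f ≈ 37 N

Normal force at the A–B interface: N₁ = m_A g = 123.5 N.
Maximum static friction on A from B: μ_s N₁ = 0.36×123.5 = 44.45 N.
P = 73.6 N exceeds that limit, so A slips over B and the interface friction becomes kinetic: f₁ = μ_k N₁ = 0.3×123.5 = 37 N.
By Newton's third law B feels 37 N forward from A. With B stationary, the floor's static friction on B balances it: f₂ = 37 N (well within μ_s(m_A+m_B)g = 84.04 N).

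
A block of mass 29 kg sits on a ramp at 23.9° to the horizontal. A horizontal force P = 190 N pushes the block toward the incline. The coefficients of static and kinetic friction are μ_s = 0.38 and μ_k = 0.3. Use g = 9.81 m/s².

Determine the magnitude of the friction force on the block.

f ≈ 58.4 N (down the incline)

Resolve perpendicular to the incline: N = m g cos θ + P sin θ = 29×9.81×cos 23.9° + 190×sin 23.9° = 337.1 N.
Parallel to the incline: P cos θ − m g sin θ = 173.7 − 115.3 = 58.45 N; the friction needed to balance this is 58.45 N acting down the slope.
Maximum static friction: μ_s N = 0.38 × 337.1 = 128.1 N.
|f_req| = 58.45 ≤ 128.1 N → the block is in equilibrium; friction equals the required value.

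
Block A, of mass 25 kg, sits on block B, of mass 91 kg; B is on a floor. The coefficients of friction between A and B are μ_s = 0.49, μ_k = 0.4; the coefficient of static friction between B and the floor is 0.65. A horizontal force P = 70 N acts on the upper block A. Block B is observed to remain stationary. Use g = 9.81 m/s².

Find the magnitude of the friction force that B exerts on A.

Normal force at the A–B interface: N₁ = m_A g = 245.2 N.
So the A–B interface can sustain at most μ_s N₁ = 120.2 N of static friction.
Since P = 70 N ≤ 120.2 N, A does not slip on B; friction on A equals P = 70 N.
By Newton's third law B feels 70 N forward from A. With B stationary, the floor's static friction on B balances it: f₂ = 70 N (well within μ_s(m_A+m_B)g = 739.7 N).

f ≈ 70 N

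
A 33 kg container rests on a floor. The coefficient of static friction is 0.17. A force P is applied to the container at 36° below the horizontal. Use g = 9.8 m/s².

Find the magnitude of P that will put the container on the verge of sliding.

P ≈ 77.5 N

N = m g + P sin α (the push presses the container into the floor).
At impending slip, P cos α = μ_s N = μ_s (m g + P sin α).
Solving: P (cos α − μ_s sin α) = μ_s m g → P = 0.17×323/(cos 36° − 0.17 sin 36°) = 55/0.7091 = 77.5 N.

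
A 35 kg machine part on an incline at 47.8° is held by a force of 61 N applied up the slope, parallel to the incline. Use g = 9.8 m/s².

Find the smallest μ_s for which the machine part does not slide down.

μ_s,min ≈ 0.838

N = m g cos θ = 230.4 N.
Friction must make up the shortfall along the incline: f = m g sin θ − P = 254.1 − 61 = 193.1 N.
At the threshold f = μ_s N, so μ_s,min = 193.1/230.4 = 0.838.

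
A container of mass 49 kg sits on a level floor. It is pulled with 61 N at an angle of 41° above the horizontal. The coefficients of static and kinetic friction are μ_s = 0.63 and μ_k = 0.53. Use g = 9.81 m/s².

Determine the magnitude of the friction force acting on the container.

The vertical component of P reduces the normal force: N = m g − P sin α = 480.7 − 40.02 = 440.7 N.
The horizontal driving force is P cos α = 46.04 N, so equilibrium needs friction f = 46.04 N.
The static-friction limit is μ_s N = 277.6 N.
46.04 ≤ 277.6 N → static; friction equals the required 46 N.

f ≈ 46 N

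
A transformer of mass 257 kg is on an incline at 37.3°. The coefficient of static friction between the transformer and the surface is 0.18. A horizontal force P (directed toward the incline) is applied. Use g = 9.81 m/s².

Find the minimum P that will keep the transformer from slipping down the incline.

The transformer tends to slide down (tan θ > μ_s), so at the point of impending slip friction acts up-slope at its limit: f = μ_s N.
Perpendicular to the incline: N = m g cos θ + P sin θ.
Along the incline: P cos θ + μ_s N = m g sin θ, i.e. P cos θ + μ_s (m g cos θ + P sin θ) = m g sin θ.
Solving, P (cos θ + μ_s sin θ) = m g (sin θ − μ_s cos θ), so P = 2520×0.4628/0.9046 = 1290 N.

P_min ≈ 1290 N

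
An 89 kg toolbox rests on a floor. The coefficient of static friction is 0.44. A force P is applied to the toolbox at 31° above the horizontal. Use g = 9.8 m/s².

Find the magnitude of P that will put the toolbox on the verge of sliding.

P ≈ 354 N

N = m g − P sin α (the pull lifts the toolbox).
At impending slip, P cos α = μ_s N = μ_s (m g − P sin α).
Solving: P (cos α + μ_s sin α) = μ_s m g → P = 0.44×872/(cos 31° + 0.44 sin 31°) = 384/1.084 = 354 N.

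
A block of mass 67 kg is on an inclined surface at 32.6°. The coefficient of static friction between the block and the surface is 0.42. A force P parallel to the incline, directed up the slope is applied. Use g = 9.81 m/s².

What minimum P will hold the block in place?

P_min ≈ 122 N

The block tends to slide down (tan θ > μ_s), so at the point of impending slip friction acts up-slope at its limit: f = μ_s N.
P is parallel to the surface, so N = m g cos θ = 554 N.
Along the incline: P + μ_s N = m g sin θ, so P = 354 − 0.42×554 = 122 N.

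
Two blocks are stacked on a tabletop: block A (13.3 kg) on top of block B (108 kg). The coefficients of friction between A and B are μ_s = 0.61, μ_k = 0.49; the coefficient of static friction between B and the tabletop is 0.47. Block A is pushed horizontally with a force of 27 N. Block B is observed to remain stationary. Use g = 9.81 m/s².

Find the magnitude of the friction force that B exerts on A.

Normal force at the A–B interface: N₁ = m_A g = 130.5 N.
Maximum static friction on A from B: μ_s N₁ = 0.61×130.5 = 79.59 N.
Since P = 27 N ≤ 79.59 N, A does not slip on B; friction on A equals P = 27 N.
B experiences an equal 27 N forward from A (third law). B is in equilibrium, so the floor supplies f₂ = 27 N of static friction (limit μ_s(m_A+m_B)g = 559.3 N, not exceeded).

f ≈ 27 N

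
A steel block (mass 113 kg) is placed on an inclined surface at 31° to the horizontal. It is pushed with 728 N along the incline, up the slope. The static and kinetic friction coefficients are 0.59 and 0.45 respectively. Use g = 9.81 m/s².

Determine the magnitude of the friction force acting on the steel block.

f ≈ 157 N (down the incline)

Perpendicular to the surface, N = m g cos θ = 113·9.81·cos 31° = 950.2 N.
The friction needed for equilibrium is m g sin θ − P = 570.9 − 728 = -157.1 N, measured positive up-slope.
Static friction can supply at most μ_s N = 560.6 N.
Since |-157.1| ≤ 560.6 N, static friction is sufficient; f equals the required value, not μ_s N.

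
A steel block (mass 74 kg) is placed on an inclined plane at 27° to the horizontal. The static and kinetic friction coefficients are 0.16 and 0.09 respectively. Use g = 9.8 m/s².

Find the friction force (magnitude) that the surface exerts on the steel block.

Normal force: N = m g cos θ = 74 × 9.8 × cos 27° = 646.2 N.
Along the slope the weight component is m g sin θ = 329.2 N; friction must supply exactly this, acting up-slope.
Maximum static friction available: μ_s N = 0.16 × 646.2 = 103.4 N.
Since |329.2| > 103.4 N, static friction cannot hold it; the steel block slides down the incline and kinetic friction applies: f = μ_k N = 0.09 × 646.2 = 58.2 N.

f ≈ 58.2 N (up the incline)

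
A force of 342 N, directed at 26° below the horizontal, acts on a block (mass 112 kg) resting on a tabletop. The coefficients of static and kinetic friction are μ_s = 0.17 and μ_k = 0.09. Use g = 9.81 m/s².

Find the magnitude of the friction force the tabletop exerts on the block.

f ≈ 112 N

Vertical equilibrium gives N = m g + P sin α = 1249 N.
For equilibrium, f = P cos α = 342×cos 26° = 307.4 N.
μ_s N = 0.17 × 1249 = 212.3 N.
The required friction exceeds μ_s N, so the block moves and f = μ_k N = 112 N.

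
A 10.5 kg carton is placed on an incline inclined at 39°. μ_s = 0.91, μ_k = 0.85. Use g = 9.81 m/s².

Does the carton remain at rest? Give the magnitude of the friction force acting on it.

f ≈ 64.8 N

N = m g cos θ = 80 N.
Down-slope weight component: m g sin θ = 64.8 N.
μ_s N = 72.8 N.
64.8 ≤ 72.8 N, so it stays put; friction = 64.8 N.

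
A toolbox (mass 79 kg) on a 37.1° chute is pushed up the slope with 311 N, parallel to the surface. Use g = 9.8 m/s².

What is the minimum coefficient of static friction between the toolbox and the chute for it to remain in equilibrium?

μ_s,min ≈ 0.253

N = m g cos θ = 617.5 N.
Friction must make up the shortfall along the incline: f = m g sin θ − P = 467 − 311 = 156 N.
At the threshold f = μ_s N, so μ_s,min = 156/617.5 = 0.253.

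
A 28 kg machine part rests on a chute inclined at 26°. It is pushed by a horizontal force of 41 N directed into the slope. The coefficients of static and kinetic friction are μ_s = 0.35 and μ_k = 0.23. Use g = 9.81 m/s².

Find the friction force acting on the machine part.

f ≈ 83.6 N (up the incline)

Normal direction: N = m g cos θ + P sin θ = 264.9 N.
Parallel to the incline: P cos θ − m g sin θ = 36.85 − 120.4 = -83.56 N; the friction needed to balance this is 83.56 N acting up the slope.
Maximum static friction: μ_s N = 0.35 × 264.9 = 92.7 N.
Since 83.56 N is within the 92.7 N limit, the machine part stays put and friction is exactly 83.6 N.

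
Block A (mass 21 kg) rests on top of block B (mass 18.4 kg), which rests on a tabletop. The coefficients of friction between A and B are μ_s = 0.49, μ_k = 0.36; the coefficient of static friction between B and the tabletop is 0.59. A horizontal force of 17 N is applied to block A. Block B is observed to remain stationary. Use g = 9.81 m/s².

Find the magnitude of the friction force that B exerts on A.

Between the blocks, N₁ = m_A g = 206 N.
Maximum static friction on A from B: μ_s N₁ = 0.49×206 = 100.9 N.
Since P = 17 N ≤ 100.9 N, A does not slip on B; friction on A equals P = 17 N.
By Newton's third law B feels 17 N forward from A. With B stationary, the floor's static friction on B balances it: f₂ = 17 N (well within μ_s(m_A+m_B)g = 228 N).

f ≈ 17 N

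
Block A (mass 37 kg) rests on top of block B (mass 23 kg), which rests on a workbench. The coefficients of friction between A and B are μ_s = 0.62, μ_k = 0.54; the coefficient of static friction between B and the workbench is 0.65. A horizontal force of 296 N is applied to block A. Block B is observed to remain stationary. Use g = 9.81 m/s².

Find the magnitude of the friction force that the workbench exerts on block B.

The normal force B exerts on A is simply A's weight, N₁ = 363 N.
So the A–B interface can sustain at most μ_s N₁ = 225 N of static friction.
Since P = 296 N > 225 N, A slides on B; the A–B friction is kinetic: f₁ = μ_k N₁ = 0.54×363 = 196 N.
By Newton's third law B feels 196 N forward from A. With B stationary, the floor's static friction on B balances it: f₂ = 196 N (well within μ_s(m_A+m_B)g = 382.6 N).

f ≈ 196 N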